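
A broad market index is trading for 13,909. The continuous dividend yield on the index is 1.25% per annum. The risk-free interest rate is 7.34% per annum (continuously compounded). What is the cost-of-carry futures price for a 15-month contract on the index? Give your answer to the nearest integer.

15,009

F = S·e^((r − q)T) = 13909 · e^((0.0734 − 0.0125) × 15/12)
= 13909 · e^0.076125 = 13909 × 1.079097
F = 15,009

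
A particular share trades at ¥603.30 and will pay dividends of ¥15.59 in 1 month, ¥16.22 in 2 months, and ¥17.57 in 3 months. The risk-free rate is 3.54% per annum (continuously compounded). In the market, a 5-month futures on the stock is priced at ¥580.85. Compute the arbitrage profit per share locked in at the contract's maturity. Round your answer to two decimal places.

¥18.40 per share

PV(dividends) I = 15.59·e^(−0.0354·1/12) + 16.22·e^(−0.0354·2/12) + 17.57·e^(−0.0354·3/12) = 49.0839
Fair futures F* = (S − I)·e^(rT) = (603.30 − 49.0839)·e^0.014750 = 554.2161 × 1.014859 = 562.4512
Market ¥580.85 > fair 562.4512: forward overpriced → cash-and-carry (borrow at r, buy the stock and collect the dividends, short the forward).
Profit at T = |F_mkt − F*| = |580.85 − 562.4512| = ¥18.40 per share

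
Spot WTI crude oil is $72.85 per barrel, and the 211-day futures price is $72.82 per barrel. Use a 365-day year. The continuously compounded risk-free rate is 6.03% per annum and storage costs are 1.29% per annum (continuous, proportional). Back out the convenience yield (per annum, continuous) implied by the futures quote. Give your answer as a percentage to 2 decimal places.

7.39%

F = S·e^((r+u−y)T) ⇒ (r+u−y) = ln(F/S)/T
ln(72.82/72.85) = -0.000412; /T ⇒ -0.000713
y = r + u − ln(F/S)/T = 0.0603 + 0.0129 + 0.000713 = 0.073913
y = 7.39%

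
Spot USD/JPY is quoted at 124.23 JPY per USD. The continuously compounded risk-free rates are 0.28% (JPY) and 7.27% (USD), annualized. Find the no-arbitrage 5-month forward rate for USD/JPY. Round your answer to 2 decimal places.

F = S·e^((r_JPY − r_USD)T) = 124.23 · e^((0.0028 − 0.0727) × 5/12)
= 124.23 · e^-0.029125 = 124.23 × 0.971295
F = 120.66 JPY per USD

120.66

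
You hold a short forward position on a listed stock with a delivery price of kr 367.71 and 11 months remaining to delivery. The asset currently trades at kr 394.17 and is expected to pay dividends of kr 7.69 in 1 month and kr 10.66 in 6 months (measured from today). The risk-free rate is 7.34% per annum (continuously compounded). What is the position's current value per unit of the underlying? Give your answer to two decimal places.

-kr 32.47

PV(remaining dividends) I = 7.69·e^(−0.0734·1/12) + 10.66·e^(−0.0734·6/12) = 17.9190
Current forward F = (S − I)·e^(rT) = (394.17 − 17.9190)·e^(0.0734·11/12) = 376.2510 × 1.069598 = 402.4373
Value (long) = (F − K)·e^(−rT) = (402.4373 − 367.71) × 0.934930 = 32.4676
Short position value = −(long value) = -kr 32.47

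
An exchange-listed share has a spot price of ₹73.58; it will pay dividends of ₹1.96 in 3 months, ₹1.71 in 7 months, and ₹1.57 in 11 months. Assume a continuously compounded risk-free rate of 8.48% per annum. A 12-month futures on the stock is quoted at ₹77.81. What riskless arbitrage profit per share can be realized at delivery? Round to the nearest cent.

₹3.16 per share

PV(dividends) I = 1.96·e^(−0.0848·3/12) + 1.71·e^(−0.0848·7/12) + 1.57·e^(−0.0848·11/12) = 4.9989
Fair futures F* = (S − I)·e^(rT) = (73.58 − 4.9989)·e^0.084800 = 68.5811 × 1.088499 = 74.6505
Market ₹77.81 > fair 74.6505: forward overpriced → cash-and-carry (borrow at r, buy the stock and collect the dividends, short the forward).
Profit at T = |F_mkt − F*| = |77.81 − 74.6505| = ₹3.16 per share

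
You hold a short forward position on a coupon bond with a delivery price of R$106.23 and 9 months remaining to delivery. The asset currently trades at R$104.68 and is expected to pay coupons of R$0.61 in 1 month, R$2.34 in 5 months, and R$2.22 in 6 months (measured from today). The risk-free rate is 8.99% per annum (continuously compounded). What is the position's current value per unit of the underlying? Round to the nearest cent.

PV(remaining coupons) I = 0.61·e^(−0.0899·1/12) + 2.34·e^(−0.0899·5/12) + 2.22·e^(−0.0899·6/12) = 4.9818
Current forward F = (S − I)·e^(rT) = (104.68 − 4.9818)·e^(0.0899·9/12) = 99.6982 × 1.069750 = 106.6521
Value (long) = (F − K)·e^(−rT) = (106.6521 − 106.23) × 0.934798 = 0.3946
Short position value = −(long value) = -R$0.39

-R$0.39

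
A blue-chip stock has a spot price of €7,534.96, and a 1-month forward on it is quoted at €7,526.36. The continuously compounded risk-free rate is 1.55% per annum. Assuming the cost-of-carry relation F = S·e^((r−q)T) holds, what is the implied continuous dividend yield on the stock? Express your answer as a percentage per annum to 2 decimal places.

From F = S·e^((r−q)T): (r − q) = ln(F/S)/T
ln(7526.36/7534.96) = ln(0.998859) = -0.001142
(r − q) = -0.001142 / (1/12) = -0.013704
q = r − ln(F/S)/T = 0.0155 + 0.013704 = 0.029204
q = 2.92%

2.92%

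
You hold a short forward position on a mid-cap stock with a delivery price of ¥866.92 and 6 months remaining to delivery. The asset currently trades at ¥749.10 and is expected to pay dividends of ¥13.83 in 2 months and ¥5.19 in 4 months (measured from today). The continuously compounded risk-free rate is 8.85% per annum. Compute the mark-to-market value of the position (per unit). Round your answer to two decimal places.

¥98.96

PV(remaining dividends) I = 13.83·e^(−0.0885·2/12) + 5.19·e^(−0.0885·4/12) = 18.6666
Current forward F = (S − I)·e^(rT) = (749.10 − 18.6666)·e^(0.0885·6/12) = 730.4334 × 1.045244 = 763.4811
Value (long) = (F − K)·e^(−rT) = (763.4811 − 866.92) × 0.956715 = -98.9615
Short position value = −(long value) = ¥98.96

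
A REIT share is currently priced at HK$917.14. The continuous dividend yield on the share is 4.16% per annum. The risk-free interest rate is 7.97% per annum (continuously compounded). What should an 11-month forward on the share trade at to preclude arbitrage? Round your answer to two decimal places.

F = S·e^((r − q)T) = 917.14 · e^((0.0797 − 0.0416) × 11/12)
= 917.14 · e^0.034925 = 917.14 × 1.035542
F = HK$949.74

HK$949.74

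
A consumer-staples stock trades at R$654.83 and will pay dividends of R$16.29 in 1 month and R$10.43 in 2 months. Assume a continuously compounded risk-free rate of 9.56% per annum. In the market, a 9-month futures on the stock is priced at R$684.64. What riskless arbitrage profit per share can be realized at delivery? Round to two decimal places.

PV(dividends) I = 16.29·e^(−0.0956·1/12) + 10.43·e^(−0.0956·2/12) = 26.4259
Fair futures F* = (S − I)·e^(rT) = (654.83 − 26.4259)·e^0.071700 = 628.4041 × 1.074333 = 675.1153
Market R$684.64 > fair 675.1153: forward overpriced → cash-and-carry (borrow at r, buy the stock and collect the dividends, short the forward).
Profit at T = |F_mkt − F*| = |684.64 − 675.1153| = R$9.52 per share

R$9.52 per share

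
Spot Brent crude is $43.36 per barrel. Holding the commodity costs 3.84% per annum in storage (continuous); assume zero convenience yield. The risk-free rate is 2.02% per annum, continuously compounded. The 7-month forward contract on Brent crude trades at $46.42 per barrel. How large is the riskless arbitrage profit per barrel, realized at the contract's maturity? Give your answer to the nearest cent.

Fair forward: F* = S·e^(carry·T), with carry = (r + u) = 0.0202 + 0.0384 = 0.0586
F* = 43.36 · e^(0.0586 × 7/12) = 43.36 · e^0.034183 = 43.36 × 1.034774 = $44.8678
Market $46.42 > fair $44.8678: forward overpriced → cash-and-carry (buy spot, short the forward).
At maturity, profit = |F_mkt − F*| = |46.42 − 44.8678| = $1.55 per barrel

$1.55 per barrel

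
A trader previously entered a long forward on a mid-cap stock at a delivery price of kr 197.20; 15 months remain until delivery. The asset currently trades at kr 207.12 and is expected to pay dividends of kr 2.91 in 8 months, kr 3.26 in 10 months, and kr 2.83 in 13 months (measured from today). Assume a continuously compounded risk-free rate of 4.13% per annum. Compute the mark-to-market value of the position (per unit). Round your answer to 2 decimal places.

kr 11.16

PV(remaining dividends) I = 2.91·e^(−0.0413·8/12) + 3.26·e^(−0.0413·10/12) + 2.83·e^(−0.0413·13/12) = 8.6869
Current forward F = (S − I)·e^(rT) = (207.12 − 8.6869)·e^(0.0413·15/12) = 198.4331 × 1.052981 = 208.9463
Value (long) = (F − K)·e^(−rT) = (208.9463 − 197.20) × 0.949685 = 11.1553
Value = kr 11.16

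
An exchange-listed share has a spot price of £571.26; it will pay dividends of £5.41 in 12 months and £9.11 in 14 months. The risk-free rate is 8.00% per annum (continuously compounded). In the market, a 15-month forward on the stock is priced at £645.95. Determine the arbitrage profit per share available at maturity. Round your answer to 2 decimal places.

£29.30 per share

PV(dividends) I = 5.41·e^(−0.0800·12/12) + 9.11·e^(−0.0800·14/12) = 13.2923
Fair forward F* = (S − I)·e^(rT) = (571.26 − 13.2923)·e^0.100000 = 557.9677 × 1.105171 = 616.6497
Market £645.95 > fair 616.6497: forward overpriced → cash-and-carry (borrow at r, buy the stock and collect the dividends, short the forward).
Profit at T = |F_mkt − F*| = |645.95 − 616.6497| = £29.30 per share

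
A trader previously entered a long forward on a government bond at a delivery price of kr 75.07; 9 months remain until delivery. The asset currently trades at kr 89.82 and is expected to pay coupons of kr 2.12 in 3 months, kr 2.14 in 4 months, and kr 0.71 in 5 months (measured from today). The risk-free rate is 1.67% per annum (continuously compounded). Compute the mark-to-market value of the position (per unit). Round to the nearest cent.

kr 10.74

PV(remaining coupons) I = 2.12·e^(−0.0167·3/12) + 2.14·e^(−0.0167·4/12) + 0.71·e^(−0.0167·5/12) = 4.9444
Current forward F = (S − I)·e^(rT) = (89.82 − 4.9444)·e^(0.0167·9/12) = 84.8756 × 1.012604 = 85.9454
Value (long) = (F − K)·e^(−rT) = (85.9454 − 75.07) × 0.987553 = 10.7400
Value = kr 10.74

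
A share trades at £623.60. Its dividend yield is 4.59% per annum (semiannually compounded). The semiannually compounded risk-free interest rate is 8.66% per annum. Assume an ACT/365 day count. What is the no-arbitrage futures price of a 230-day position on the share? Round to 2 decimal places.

£639.27

F = S · (1+r/2)^(2T) / (1+q/2)^(2T)
= 623.60 × 1.054874 / 1.029009 = 623.60 × 1.025136
F = £639.27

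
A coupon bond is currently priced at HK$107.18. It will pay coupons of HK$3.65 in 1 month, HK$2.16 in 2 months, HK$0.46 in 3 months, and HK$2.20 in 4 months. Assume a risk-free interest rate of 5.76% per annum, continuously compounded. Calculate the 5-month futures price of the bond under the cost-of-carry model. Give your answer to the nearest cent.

HK$101.20

PV(coupons) I = 3.65·e^(−0.0576·1/12) + 2.16·e^(−0.0576·2/12) + 0.46·e^(−0.0576·3/12) + 2.20·e^(−0.0576·4/12)
I = 3.6325 + 2.1394 + 0.4534 + 2.1582 = 8.3835
F = (S − I)·e^(rT) = (107.18 − 8.3835) · e^(0.0576·5/12)
= 98.7965 · e^0.024000 = 98.7965 × 1.024290 = HK$101.20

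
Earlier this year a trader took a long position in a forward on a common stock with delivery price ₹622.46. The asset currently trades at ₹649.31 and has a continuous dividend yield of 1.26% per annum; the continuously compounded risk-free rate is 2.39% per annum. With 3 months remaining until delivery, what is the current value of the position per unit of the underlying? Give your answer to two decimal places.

Current fair forward for the remaining 3 months: F = S·e^((r − q)·T), (r − q) = 0.0239 − 0.0126 = 0.0113
F = 649.31 · e^(0.0113 × 3/12) = 649.31 × 1.002829 = 651.1469
Value of long forward = (F − K)·e^(−rT) = (651.1469 − 622.46) · e^(−0.0239·3/12)
= 28.6869 × 0.994043 = 28.52

₹28.52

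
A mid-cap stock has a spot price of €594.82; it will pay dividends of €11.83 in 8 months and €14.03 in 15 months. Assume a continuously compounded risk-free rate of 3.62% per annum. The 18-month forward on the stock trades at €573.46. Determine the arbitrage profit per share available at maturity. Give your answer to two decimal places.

€28.20 per share

PV(dividends) I = 11.83·e^(−0.0362·8/12) + 14.03·e^(−0.0362·15/12) = 24.9572
Fair forward F* = (S − I)·e^(rT) = (594.82 − 24.9572)·e^0.054300 = 569.8628 × 1.055801 = 601.6617
Market €573.46 < fair 601.6617: forward underpriced → reverse cash-and-carry (short the stock, invest proceeds at r, pay the dividends, go long the forward).
Profit at T = |F_mkt − F*| = |573.46 − 601.6617| = €28.20 per share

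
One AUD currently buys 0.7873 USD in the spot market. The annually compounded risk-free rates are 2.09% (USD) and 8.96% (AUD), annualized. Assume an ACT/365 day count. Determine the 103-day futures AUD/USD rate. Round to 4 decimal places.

0.7730

By covered interest parity, F = S · (1+r_USD)^T / (1+r_AUD)^T
= 0.7873 × 1.005854 / 1.024511 = 0.7873 × 0.981789
F = 0.7730 USD per AUD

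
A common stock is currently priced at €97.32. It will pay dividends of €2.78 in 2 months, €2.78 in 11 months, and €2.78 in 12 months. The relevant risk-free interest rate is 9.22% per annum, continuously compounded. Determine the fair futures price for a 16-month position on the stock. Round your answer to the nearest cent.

PV(dividends) I = 2.78·e^(−0.0922·2/12) + 2.78·e^(−0.0922·11/12) + 2.78·e^(−0.0922·12/12)
I = 2.7376 + 2.5547 + 2.5351 = 7.8274
F = (S − I)·e^(rT) = (97.32 − 7.8274) · e^(0.0922·16/12)
= 89.4926 · e^0.122933 = 89.4926 × 1.130809 = €101.20

€101.20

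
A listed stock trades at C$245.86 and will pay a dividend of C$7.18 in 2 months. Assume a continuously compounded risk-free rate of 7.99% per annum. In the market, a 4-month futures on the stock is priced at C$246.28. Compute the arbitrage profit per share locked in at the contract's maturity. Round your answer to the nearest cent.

C$1.06 per share

PV(dividends) I = 7.18·e^(−0.0799·2/12) = 7.0850
Fair futures F* = (S − I)·e^(rT) = (245.86 − 7.0850)·e^0.026633 = 238.7750 × 1.026991 = 245.2198
Market C$246.28 > fair 245.2198: forward overpriced → cash-and-carry (borrow at r, buy the stock and collect the dividends, short the forward).
Profit at T = |F_mkt − F*| = |246.28 − 245.2198| = C$1.06 per share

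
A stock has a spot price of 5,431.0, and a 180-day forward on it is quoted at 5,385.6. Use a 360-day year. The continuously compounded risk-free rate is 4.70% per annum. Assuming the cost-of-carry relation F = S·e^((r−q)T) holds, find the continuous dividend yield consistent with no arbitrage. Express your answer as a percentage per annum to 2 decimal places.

From F = S·e^((r−q)T): (r − q) = ln(F/S)/T
ln(5385.6/5431.0) = ln(0.991641) = -0.008394
(r − q) = -0.008394 / (180/360) = -0.016788
q = r − ln(F/S)/T = 0.0470 + 0.016788 = 0.063788
q = 6.38%

6.38%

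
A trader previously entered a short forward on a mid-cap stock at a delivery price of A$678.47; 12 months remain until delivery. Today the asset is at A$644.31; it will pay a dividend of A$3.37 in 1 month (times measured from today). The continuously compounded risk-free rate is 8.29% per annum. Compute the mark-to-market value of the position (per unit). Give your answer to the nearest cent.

-A$16.47

PV(remaining dividends) I = 3.37·e^(−0.0829·1/12) = 3.3468
Current forward F = (S − I)·e^(rT) = (644.31 − 3.3468)·e^(0.0829·12/12) = 640.9632 × 1.086433 = 696.3636
Value (long) = (F − K)·e^(−rT) = (696.3636 − 678.47) × 0.920443 = 16.4700
Short position value = −(long value) = -A$16.47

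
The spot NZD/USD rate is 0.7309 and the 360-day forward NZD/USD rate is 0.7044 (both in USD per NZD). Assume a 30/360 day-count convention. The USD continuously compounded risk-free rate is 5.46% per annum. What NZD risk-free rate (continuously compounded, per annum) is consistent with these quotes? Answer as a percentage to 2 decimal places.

9.15%

F = S·e^((r_USD − r_NZD)T) ⇒ r_NZD = r_USD − ln(F/S)/T
ln(0.7044/0.7309) = -0.036930; /(360/360) = -0.036930
r_NZD = 0.0546 + 0.036930 = 0.091530
r_NZD = 9.15%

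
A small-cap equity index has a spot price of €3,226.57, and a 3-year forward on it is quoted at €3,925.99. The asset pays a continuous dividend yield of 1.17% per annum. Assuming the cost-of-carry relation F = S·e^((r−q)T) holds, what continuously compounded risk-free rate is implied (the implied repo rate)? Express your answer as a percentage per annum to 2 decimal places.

7.71%

From F = S·e^((r−q)T): (r − q) = ln(F/S)/T
ln(3925.99/3226.57) = ln(1.216769) = 0.196199
(r − q) = 0.196199 / (3) = 0.065400
r = ln(F/S)/T + q = 0.065400 + 0.0117 = 0.077100
r = 7.71%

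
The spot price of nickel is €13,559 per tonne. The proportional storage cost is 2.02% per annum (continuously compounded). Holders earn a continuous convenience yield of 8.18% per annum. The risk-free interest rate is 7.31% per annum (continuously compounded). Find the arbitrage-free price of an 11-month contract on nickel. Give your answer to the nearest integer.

€13,703 per tonne

Net carry = r + u − y = 0.0731 + 0.0202 − 0.0818 = 0.0115
F = S·e^((r+u−y)T) = 13559 · e^(0.0115 × 11/12) = 13559 · e^0.010542
= 13559 × 1.010598 = €13,703 per tonne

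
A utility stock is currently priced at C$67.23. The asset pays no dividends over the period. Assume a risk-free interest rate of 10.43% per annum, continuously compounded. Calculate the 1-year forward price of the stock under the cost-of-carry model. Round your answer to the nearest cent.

F = S·e^(rT) = 67.23 · e^(0.1043 × 1)
= 67.23 · e^0.104300 = 67.23 × 1.109933
F = C$74.62

C$74.62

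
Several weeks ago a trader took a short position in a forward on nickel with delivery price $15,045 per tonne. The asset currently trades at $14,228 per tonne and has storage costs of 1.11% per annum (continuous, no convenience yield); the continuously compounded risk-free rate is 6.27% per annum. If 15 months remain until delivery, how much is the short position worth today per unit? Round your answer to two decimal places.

Current fair forward for the remaining 15 months: F = S·e^((r + u)·T), (r + u) = 0.0627 + 0.0111 = 0.0738
F = 14228 · e^(0.0738 × 15/12) = 14228 × 1.09663895 = 15602.9790
Value of long forward = (F − K)·e^(−rT) = (15602.9790 − 15045) · e^(−0.0627·15/12)
= 557.9790 × 0.92461763 = 515.92
Short position value = −(long value) = -$515.92

-$515.92 per tonne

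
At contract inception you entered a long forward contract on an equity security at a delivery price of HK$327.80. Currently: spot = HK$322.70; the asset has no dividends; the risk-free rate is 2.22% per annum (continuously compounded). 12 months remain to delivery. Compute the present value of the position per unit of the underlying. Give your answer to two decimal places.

HK$2.10

Current fair forward for the remaining 12 months: F = S·e^(r·T), r = 0.0222
F = 322.70 · e^(0.0222 × 12/12) = 322.70 × 1.022448 = 329.9440
Value of long forward = (F − K)·e^(−rT) = (329.9440 − 327.80) · e^(−0.0222·12/12)
= 2.1440 × 0.978045 = 2.10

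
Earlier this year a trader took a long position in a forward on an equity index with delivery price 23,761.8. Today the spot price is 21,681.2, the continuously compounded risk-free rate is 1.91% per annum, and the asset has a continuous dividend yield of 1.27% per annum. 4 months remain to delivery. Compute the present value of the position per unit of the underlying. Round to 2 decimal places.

-2021.39

Current fair forward for the remaining 4 months: F = S·e^((r − q)·T), (r − q) = 0.0191 − 0.0127 = 0.0064
F = 21681.2 · e^(0.0064 × 4/12) = 21681.2 × 1.00213561 = 21727.5026
Value of long forward = (F − K)·e^(−rT) = (21727.5026 − 23761.8) · e^(−0.0191·4/12)
= -2034.2974 × 0.99365356 = -2021.39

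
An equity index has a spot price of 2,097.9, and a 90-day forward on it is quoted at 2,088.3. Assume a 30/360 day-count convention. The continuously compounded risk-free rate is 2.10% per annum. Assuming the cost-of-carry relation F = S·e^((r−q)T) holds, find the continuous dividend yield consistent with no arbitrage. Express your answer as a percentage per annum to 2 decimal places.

3.93%

From F = S·e^((r−q)T): (r − q) = ln(F/S)/T
ln(2088.3/2097.9) = ln(0.995424) = -0.004587
(r − q) = -0.004587 / (90/360) = -0.018348
q = r − ln(F/S)/T = 0.0210 + 0.018348 = 0.039348
q = 3.93%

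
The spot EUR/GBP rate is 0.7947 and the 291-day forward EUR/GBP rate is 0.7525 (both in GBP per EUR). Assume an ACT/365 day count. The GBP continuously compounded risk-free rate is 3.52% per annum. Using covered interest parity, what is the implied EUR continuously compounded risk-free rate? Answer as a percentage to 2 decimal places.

10.36%

F = S·e^((r_GBP − r_EUR)T) ⇒ r_EUR = r_GBP − ln(F/S)/T
ln(0.7525/0.7947) = -0.054564; /(291/365) = -0.068439
r_EUR = 0.0352 + 0.068439 = 0.103639
r_EUR = 10.36%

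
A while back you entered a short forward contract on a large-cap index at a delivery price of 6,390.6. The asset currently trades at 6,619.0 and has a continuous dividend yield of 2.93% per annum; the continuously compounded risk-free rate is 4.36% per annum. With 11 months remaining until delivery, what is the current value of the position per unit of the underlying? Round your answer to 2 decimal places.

Current fair forward for the remaining 11 months: F = S·e^((r − q)·T), (r − q) = 0.0436 − 0.0293 = 0.0143
F = 6619.0 · e^(0.0143 × 11/12) = 6619.0 × 1.01319462 = 6706.3352
Value of long forward = (F − K)·e^(−rT) = (6706.3352 − 6390.6) · e^(−0.0436·11/12)
= 315.7352 × 0.96082147 = 303.37
Short position value = −(long value) = -303.37

-303.37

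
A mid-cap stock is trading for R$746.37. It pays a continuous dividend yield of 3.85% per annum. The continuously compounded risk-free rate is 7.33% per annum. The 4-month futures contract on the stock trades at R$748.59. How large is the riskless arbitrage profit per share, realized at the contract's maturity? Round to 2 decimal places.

R$6.49 per share

Fair futures: F* = S·e^(carry·T), with carry = (r − q) = 0.0733 − 0.0385 = 0.0348
F* = 746.37 · e^(0.0348 × 4/12) = 746.37 · e^0.011600 = 746.37 × 1.011668 = R$755.0786
Market R$748.59 < fair R$755.0786: forward underpriced → reverse cash-and-carry (short spot, go long the forward).
At maturity, profit = |F_mkt − F*| = |748.59 − 755.0786| = R$6.49 per share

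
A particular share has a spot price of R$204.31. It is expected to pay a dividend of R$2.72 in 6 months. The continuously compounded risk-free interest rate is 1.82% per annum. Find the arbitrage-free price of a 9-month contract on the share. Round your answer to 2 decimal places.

PV(dividends) I = 2.72·e^(−0.0182·6/12)
I = 2.6954
F = (S − I)·e^(rT) = (204.31 − 2.6954) · e^(0.0182·9/12)
= 201.6146 · e^0.013650 = 201.6146 × 1.013744 = R$204.39

R$204.39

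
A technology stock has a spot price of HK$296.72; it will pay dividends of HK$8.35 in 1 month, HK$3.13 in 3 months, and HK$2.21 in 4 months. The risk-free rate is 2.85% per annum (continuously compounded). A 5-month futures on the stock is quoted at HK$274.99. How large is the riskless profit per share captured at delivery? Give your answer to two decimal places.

HK$11.48 per share

PV(dividends) I = 8.35·e^(−0.0285·1/12) + 3.13·e^(−0.0285·3/12) + 2.21·e^(−0.0285·4/12) = 13.6271
Fair futures F* = (S − I)·e^(rT) = (296.72 − 13.6271)·e^0.011875 = 283.0929 × 1.011946 = 286.4747
Market HK$274.99 < fair 286.4747: forward underpriced → reverse cash-and-carry (short the stock, invest proceeds at r, pay the dividends, go long the forward).
Profit at T = |F_mkt − F*| = |274.99 − 286.4747| = HK$11.48 per share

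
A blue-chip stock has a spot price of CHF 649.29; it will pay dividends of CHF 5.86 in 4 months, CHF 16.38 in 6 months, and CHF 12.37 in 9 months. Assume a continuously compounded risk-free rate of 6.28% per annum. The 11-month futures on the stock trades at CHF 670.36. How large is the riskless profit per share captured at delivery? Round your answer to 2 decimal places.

PV(dividends) I = 5.86·e^(−0.0628·4/12) + 16.38·e^(−0.0628·6/12) + 12.37·e^(−0.0628·9/12) = 33.4131
Fair futures F* = (S − I)·e^(rT) = (649.29 − 33.4131)·e^0.057567 = 615.8769 × 1.059256 = 652.3713
Market CHF 670.36 > fair 652.3713: forward overpriced → cash-and-carry (borrow at r, buy the stock and collect the dividends, short the forward).
Profit at T = |F_mkt − F*| = |670.36 − 652.3713| = CHF 17.99 per share

CHF 17.99 per share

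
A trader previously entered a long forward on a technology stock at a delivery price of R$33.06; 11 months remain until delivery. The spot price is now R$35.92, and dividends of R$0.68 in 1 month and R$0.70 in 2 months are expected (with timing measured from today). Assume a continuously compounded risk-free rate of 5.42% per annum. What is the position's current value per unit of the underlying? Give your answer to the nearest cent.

PV(remaining dividends) I = 0.68·e^(−0.0542·1/12) + 0.70·e^(−0.0542·2/12) = 1.3706
Current forward F = (S − I)·e^(rT) = (35.92 − 1.3706)·e^(0.0542·11/12) = 34.5494 × 1.050938 = 36.3093
Value (long) = (F − K)·e^(−rT) = (36.3093 − 33.06) × 0.951531 = 3.0918
Value = R$3.09

R$3.09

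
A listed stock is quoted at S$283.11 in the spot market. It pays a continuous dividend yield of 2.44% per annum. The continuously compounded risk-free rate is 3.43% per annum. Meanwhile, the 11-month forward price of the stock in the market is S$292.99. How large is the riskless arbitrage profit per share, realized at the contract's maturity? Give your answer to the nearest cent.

S$7.30 per share

Fair forward: F* = S·e^(carry·T), with carry = (r − q) = 0.0343 − 0.0244 = 0.0099
F* = 283.11 · e^(0.0099 × 11/12) = 283.11 · e^0.009075 = 283.11 × 1.009116 = S$285.6908
Market S$292.99 > fair S$285.6908: forward overpriced → cash-and-carry (buy spot, short the forward).
At maturity, profit = |F_mkt − F*| = |292.99 − 285.6908| = S$7.30 per share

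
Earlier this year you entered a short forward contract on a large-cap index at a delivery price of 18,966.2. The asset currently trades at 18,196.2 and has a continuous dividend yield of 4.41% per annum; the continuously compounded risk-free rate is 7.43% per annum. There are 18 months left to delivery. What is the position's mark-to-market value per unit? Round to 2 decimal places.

Current fair forward for the remaining 18 months: F = S·e^((r − q)·T), (r − q) = 0.0743 − 0.0441 = 0.0302
F = 18196.2 · e^(0.0302 × 18/12) = 18196.2 × 1.04634172 = 19039.4432
Value of long forward = (F − K)·e^(−rT) = (19039.4432 − 18966.2) · e^(−0.0743·18/12)
= 73.2432 × 0.89453612 = 65.52
Short position value = −(long value) = -65.52

-65.52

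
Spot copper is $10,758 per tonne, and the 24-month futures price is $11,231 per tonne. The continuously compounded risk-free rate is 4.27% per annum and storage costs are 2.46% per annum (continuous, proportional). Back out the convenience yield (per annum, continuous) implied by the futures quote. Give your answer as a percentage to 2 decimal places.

4.58%

F = S·e^((r+u−y)T) ⇒ (r+u−y) = ln(F/S)/T
ln(11231/10758) = 0.043028; /T ⇒ 0.021514
y = r + u − ln(F/S)/T = 0.0427 + 0.0246 − 0.021514 = 0.045786
y = 4.58%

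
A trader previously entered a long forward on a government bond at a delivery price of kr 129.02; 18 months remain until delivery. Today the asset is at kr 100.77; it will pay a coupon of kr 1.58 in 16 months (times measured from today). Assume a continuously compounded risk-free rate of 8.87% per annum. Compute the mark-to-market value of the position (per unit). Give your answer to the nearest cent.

-kr 13.58

PV(remaining coupons) I = 1.58·e^(−0.0887·16/12) = 1.4038
Current forward F = (S − I)·e^(rT) = (100.77 − 1.4038)·e^(0.0887·18/12) = 99.3662 × 1.142307 = 113.5067
Value (long) = (F − K)·e^(−rT) = (113.5067 − 129.02) × 0.875421 = -13.5807
Value = -kr 13.58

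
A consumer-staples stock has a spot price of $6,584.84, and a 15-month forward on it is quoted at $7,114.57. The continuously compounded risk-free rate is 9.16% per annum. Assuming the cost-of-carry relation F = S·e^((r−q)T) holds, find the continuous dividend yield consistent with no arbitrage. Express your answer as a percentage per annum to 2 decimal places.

From F = S·e^((r−q)T): (r − q) = ln(F/S)/T
ln(7114.57/6584.84) = ln(1.080447) = 0.077375
(r − q) = 0.077375 / (15/12) = 0.061900
q = r − ln(F/S)/T = 0.0916 − 0.061900 = 0.029700
q = 2.97%

2.97%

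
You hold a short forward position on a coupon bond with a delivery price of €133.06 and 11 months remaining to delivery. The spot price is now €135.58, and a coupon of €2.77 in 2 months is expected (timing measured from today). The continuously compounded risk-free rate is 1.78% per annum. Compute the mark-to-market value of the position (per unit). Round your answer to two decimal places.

PV(remaining coupons) I = 2.77·e^(−0.0178·2/12) = 2.7618
Current forward F = (S − I)·e^(rT) = (135.58 − 2.7618)·e^(0.0178·11/12) = 132.8182 × 1.016451 = 135.0032
Value (long) = (F − K)·e^(−rT) = (135.0032 − 133.06) × 0.983816 = 1.9118
Short position value = −(long value) = -€1.91

-€1.91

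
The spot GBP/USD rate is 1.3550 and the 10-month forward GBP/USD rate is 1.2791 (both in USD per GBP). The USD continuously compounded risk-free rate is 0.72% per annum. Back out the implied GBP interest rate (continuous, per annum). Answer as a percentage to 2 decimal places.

F = S·e^((r_USD − r_GBP)T) ⇒ r_GBP = r_USD − ln(F/S)/T
ln(1.2791/1.3550) = -0.057645; /(10/12) = -0.069174
r_GBP = 0.0072 + 0.069174 = 0.076374
r_GBP = 7.64%

7.64%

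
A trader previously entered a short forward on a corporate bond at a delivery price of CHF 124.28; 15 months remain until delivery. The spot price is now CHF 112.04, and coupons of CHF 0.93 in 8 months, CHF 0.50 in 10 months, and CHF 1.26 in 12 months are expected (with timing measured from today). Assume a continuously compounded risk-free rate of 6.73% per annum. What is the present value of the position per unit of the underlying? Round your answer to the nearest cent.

PV(remaining coupons) I = 0.93·e^(−0.0673·8/12) + 0.50·e^(−0.0673·10/12) + 1.26·e^(−0.0673·12/12) = 2.5399
Current forward F = (S − I)·e^(rT) = (112.04 − 2.5399)·e^(0.0673·15/12) = 109.5001 × 1.087765 = 119.1104
Value (long) = (F − K)·e^(−rT) = (119.1104 − 124.28) × 0.919316 = -4.7525
Short position value = −(long value) = CHF 4.75

CHF 4.75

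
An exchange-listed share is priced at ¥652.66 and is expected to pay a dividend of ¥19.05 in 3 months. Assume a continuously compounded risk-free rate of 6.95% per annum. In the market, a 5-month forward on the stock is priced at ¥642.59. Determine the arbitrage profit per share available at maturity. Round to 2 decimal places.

PV(dividends) I = 19.05·e^(−0.0695·3/12) = 18.7219
Fair forward F* = (S − I)·e^(rT) = (652.66 − 18.7219)·e^0.028958 = 633.9381 × 1.029381 = 652.5638
Market ¥642.59 < fair 652.5638: forward underpriced → reverse cash-and-carry (short the stock, invest proceeds at r, pay the dividends, go long the forward).
Profit at T = |F_mkt − F*| = |642.59 − 652.5638| = ¥9.97 per share

¥9.97 per share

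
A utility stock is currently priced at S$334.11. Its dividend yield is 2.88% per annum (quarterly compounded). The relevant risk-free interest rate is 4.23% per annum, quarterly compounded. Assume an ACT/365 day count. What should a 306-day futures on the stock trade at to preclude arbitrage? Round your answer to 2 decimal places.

F = S · (1+r/4)^(4T) / (1+q/4)^(4T)
= 334.11 × 1.035906 / 1.024350 = 334.11 × 1.011281
F = S$337.88

S$337.88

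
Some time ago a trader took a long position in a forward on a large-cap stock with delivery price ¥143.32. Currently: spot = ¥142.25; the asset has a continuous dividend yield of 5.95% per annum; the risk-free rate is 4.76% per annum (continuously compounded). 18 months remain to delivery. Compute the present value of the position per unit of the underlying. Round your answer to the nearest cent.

Current fair forward for the remaining 18 months: F = S·e^((r − q)·T), (r − q) = 0.0476 − 0.0595 = -0.0119
F = 142.25 · e^(-0.0119 × 18/12) = 142.25 × 0.982308 = 139.7333
Value of long forward = (F − K)·e^(−rT) = (139.7333 − 143.32) · e^(−0.0476·18/12)
= -3.5867 × 0.931089 = -3.34

-¥3.34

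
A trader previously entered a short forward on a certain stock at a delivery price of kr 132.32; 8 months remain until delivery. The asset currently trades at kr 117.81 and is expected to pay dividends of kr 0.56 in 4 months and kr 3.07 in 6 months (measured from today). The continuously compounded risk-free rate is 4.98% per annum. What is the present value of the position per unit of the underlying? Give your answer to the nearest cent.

PV(remaining dividends) I = 0.56·e^(−0.0498·4/12) + 3.07·e^(−0.0498·6/12) = 3.5453
Current forward F = (S − I)·e^(rT) = (117.81 − 3.5453)·e^(0.0498·8/12) = 114.2647 × 1.033757 = 118.1219
Value (long) = (F − K)·e^(−rT) = (118.1219 − 132.32) × 0.967345 = -13.7345
Short position value = −(long value) = kr 13.73

kr 13.73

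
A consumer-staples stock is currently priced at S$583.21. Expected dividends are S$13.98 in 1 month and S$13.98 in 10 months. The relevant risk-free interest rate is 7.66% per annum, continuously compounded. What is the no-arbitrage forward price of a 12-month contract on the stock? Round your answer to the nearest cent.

PV(dividends) I = 13.98·e^(−0.0766·1/12) + 13.98·e^(−0.0766·10/12)
I = 13.8910 + 13.1155 = 27.0065
F = (S − I)·e^(rT) = (583.21 − 27.0065) · e^(0.0766·12/12)
= 556.2035 · e^0.076600 = 556.2035 × 1.079610 = S$600.48

S$600.48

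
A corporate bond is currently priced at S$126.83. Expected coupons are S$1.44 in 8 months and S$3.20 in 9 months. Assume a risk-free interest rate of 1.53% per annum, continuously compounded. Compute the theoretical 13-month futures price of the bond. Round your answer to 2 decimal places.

S$124.28

PV(coupons) I = 1.44·e^(−0.0153·8/12) + 3.20·e^(−0.0153·9/12)
I = 1.4254 + 3.1635 = 4.5889
F = (S − I)·e^(rT) = (126.83 − 4.5889) · e^(0.0153·13/12)
= 122.2411 · e^0.016575 = 122.2411 × 1.016713 = S$124.28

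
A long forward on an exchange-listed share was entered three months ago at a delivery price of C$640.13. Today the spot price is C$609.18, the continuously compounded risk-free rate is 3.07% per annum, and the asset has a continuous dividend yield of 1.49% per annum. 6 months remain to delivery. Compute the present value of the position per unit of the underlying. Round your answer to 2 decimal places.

Current fair forward for the remaining 6 months: F = S·e^((r − q)·T), (r − q) = 0.0307 − 0.0149 = 0.0158
F = 609.18 · e^(0.0158 × 6/12) = 609.18 × 1.007931 = 614.0114
Value of long forward = (F − K)·e^(−rT) = (614.0114 − 640.13) · e^(−0.0307·6/12)
= -26.1186 × 0.984767 = -25.72

-C$25.72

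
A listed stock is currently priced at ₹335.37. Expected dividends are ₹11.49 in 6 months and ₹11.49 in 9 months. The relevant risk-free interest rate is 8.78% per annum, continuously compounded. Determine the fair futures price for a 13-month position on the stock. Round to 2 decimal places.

PV(dividends) I = 11.49·e^(−0.0878·6/12) + 11.49·e^(−0.0878·9/12)
I = 10.9965 + 10.7578 = 21.7543
F = (S − I)·e^(rT) = (335.37 − 21.7543) · e^(0.0878·13/12)
= 313.6157 · e^0.095117 = 313.6157 × 1.099788 = ₹344.91

₹344.91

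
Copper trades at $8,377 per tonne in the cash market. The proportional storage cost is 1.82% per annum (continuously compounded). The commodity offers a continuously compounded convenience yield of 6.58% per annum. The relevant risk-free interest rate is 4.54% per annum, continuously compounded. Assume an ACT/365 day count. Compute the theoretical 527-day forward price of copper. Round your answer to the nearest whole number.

Net carry = r + u − y = 0.0454 + 0.0182 − 0.0658 = -0.0022
F = S·e^((r+u−y)T) = 8377 · e^(-0.0022 × 527/365) = 8377 · e^-0.003176
= 8377 × 0.996829 = $8,350 per tonne

$8,350 per tonne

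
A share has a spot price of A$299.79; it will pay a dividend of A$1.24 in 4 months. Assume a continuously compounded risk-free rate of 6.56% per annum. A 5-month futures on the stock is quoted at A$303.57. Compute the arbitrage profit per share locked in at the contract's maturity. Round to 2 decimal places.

A$3.28 per share

PV(dividends) I = 1.24·e^(−0.0656·4/12) = 1.2132
Fair futures F* = (S − I)·e^(rT) = (299.79 − 1.2132)·e^0.027333 = 298.5768 × 1.027710 = 306.8504
Market A$303.57 < fair 306.8504: forward underpriced → reverse cash-and-carry (short the stock, invest proceeds at r, pay the dividends, go long the forward).
Profit at T = |F_mkt − F*| = |303.57 − 306.8504| = A$3.28 per share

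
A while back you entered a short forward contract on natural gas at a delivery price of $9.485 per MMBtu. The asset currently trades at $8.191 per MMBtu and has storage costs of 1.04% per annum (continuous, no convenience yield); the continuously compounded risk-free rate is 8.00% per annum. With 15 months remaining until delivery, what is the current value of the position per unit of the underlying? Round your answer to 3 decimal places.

$0.284 per MMBtu

Current fair forward for the remaining 15 months: F = S·e^((r + u)·T), (r + u) = 0.0800 + 0.0104 = 0.0904
F = 8.191 · e^(0.0904 × 15/12) = 8.191 × 1.119632 = 9.1709
Value of long forward = (F − K)·e^(−rT) = (9.1709 − 9.485) · e^(−0.0800·15/12)
= -0.3141 × 0.904837 = -0.284
Short position value = −(long value) = $0.284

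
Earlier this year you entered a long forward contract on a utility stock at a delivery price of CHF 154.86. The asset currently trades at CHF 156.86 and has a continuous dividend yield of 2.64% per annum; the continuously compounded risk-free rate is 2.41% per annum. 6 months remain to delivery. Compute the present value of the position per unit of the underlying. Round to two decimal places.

CHF 1.80

Current fair forward for the remaining 6 months: F = S·e^((r − q)·T), (r − q) = 0.0241 − 0.0264 = -0.0023
F = 156.86 · e^(-0.0023 × 6/12) = 156.86 × 0.998851 = 156.6798
Value of long forward = (F − K)·e^(−rT) = (156.6798 − 154.86) · e^(−0.0241·6/12)
= 1.8198 × 0.988022 = 1.80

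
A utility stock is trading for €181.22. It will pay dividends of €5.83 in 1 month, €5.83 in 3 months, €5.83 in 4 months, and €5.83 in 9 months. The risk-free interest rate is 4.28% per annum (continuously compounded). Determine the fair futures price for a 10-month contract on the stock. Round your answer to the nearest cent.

€164.00

PV(dividends) I = 5.83·e^(−0.0428·1/12) + 5.83·e^(−0.0428·3/12) + 5.83·e^(−0.0428·4/12) + 5.83·e^(−0.0428·9/12)
I = 5.8092 + 5.7680 + 5.7474 + 5.6458 = 22.9704
F = (S − I)·e^(rT) = (181.22 − 22.9704) · e^(0.0428·10/12)
= 158.2496 · e^0.035667 = 158.2496 × 1.036311 = €164.00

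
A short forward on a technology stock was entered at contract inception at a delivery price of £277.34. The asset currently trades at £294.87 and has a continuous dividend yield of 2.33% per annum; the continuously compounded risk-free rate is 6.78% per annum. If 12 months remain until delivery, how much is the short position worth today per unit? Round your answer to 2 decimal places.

-£28.92

Current fair forward for the remaining 12 months: F = S·e^((r − q)·T), (r − q) = 0.0678 − 0.0233 = 0.0445
F = 294.87 · e^(0.0445 × 12/12) = 294.87 × 1.045505 = 308.2881
Value of long forward = (F − K)·e^(−rT) = (308.2881 − 277.34) · e^(−0.0678·12/12)
= 30.9481 × 0.934447 = 28.92
Short position value = −(long value) = -£28.92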